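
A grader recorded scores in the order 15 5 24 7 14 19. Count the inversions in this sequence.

Sweep left to right; for each value list the smaller values that follow it:
15 → 5, 7, 14 → 3
5 → none → 0
24 → 7, 14, 19 → 3
7 → none → 0
14 → none → 0
19 → none → 0
Sum: 3 + 0 + 3 + 0 + 0 + 0 = 6

Inversions: 6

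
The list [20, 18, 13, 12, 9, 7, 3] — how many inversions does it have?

Inversions: 21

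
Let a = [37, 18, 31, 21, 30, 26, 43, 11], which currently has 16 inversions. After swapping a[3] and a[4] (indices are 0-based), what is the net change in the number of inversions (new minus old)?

+1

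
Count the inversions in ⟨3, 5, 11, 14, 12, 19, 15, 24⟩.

Inversions: 2

Sweep left to right; for each value list the smaller values that follow it:
3 → none → 0
5 → none → 0
11 → none → 0
14 → 12 → 1
12 → none → 0
19 → 15 → 1
15 → none → 0
24 → none → 0
Sum: 0 + 0 + 0 + 1 + 0 + 1 + 0 + 0 = 2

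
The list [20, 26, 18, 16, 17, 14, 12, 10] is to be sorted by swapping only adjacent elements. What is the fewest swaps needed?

Each adjacent swap fixes exactly one inversion, so the minimum swap count equals the number of inversions.
Count inversions — for each element, later elements that are smaller:
20: 18, 16, 17, 14, 12, 10 → 6
26: 18, 16, 17, 14, 12, 10 → 6
18: 16, 17, 14, 12, 10 → 5
16: 14, 12, 10 → 3
17: 14, 12, 10 → 3
14: 12, 10 → 2
12: 10 → 1
10: none → 0
Total inversions: 6 + 6 + 5 + 3 + 3 + 2 + 1 + 0 = 26

26 adjacent swaps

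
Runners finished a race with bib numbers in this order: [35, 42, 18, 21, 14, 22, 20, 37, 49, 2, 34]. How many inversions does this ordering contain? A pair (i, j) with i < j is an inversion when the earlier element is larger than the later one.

28

Count, for each position, how many later elements it exceeds:
35: 7
42: 8
18: 2
21: 3
14: 1
22: 2
20: 1
37: 2
49: 2
2: 0
34: 0
Sum: 7 + 8 + 2 + 3 + 1 + 2 + 1 + 2 + 2 + 0 + 0 = 28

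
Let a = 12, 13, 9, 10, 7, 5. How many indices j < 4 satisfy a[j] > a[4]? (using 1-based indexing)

The element at index 4 is 10.
Elements before it: 12, 13, 9
Those larger than 10: 12, 13

2 such elements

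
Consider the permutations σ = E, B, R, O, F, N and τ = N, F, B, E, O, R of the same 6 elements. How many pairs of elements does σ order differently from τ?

Assign each item its position (1..6) in the first ordering, then rewrite the second ordering as that position sequence:
positions: E→1, B→2, R→3, O→4, F→5, N→6
second ordering as positions: [6, 5, 2, 1, 4, 3]
Discordant pairs = inversions in this position sequence.
6: 5, 2, 1, 4, 3 → 5
5: 2, 1, 4, 3 → 4
2: 1 → 1
1: 0
4: 3 → 1
3: 0
Total: 5 + 4 + 1 + 0 + 1 + 0 = 11

There are 11 discordant pairs.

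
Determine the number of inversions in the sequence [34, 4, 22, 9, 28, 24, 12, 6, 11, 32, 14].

Count, for each position, how many later elements it exceeds:
34: 10
4: 0
22: 5
9: 1
28: 5
24: 4
12: 2
6: 0
11: 0
32: 1
14: 0
Sum: 10 + 0 + 5 + 1 + 5 + 4 + 2 + 0 + 0 + 1 + 0 = 28

There are 28 out-of-order pairs.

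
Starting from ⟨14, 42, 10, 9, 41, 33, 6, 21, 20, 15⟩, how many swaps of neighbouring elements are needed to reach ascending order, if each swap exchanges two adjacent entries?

26

The minimum number of adjacent swaps to sort an array equals its inversion count, since every such swap removes exactly one inversion.
Count inversions — for each element, later elements that are smaller:
14: 10, 9, 6 → 3
42: 10, 9, 41, 33, 6, 21, 20, 15 → 8
10: 9, 6 → 2
9: 6 → 1
41: 33, 6, 21, 20, 15 → 5
33: 6, 21, 20, 15 → 4
6: none → 0
21: 20, 15 → 2
20: 15 → 1
15: none → 0
Total inversions: 3 + 8 + 2 + 1 + 5 + 4 + 0 + 2 + 1 + 0 = 26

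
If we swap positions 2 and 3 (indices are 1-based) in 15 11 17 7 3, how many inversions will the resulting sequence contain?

There are 9 inversions.

Positions 2 and 3 hold 11 and 17; after swapping, the array is [15, 17, 11, 7, 3].
Count, for each position, how many later elements it exceeds:
15 → 11, 7, 3 → 3
17 → 11, 7, 3 → 3
11 → 7, 3 → 2
7 → 3 → 1
3 → none → 0
Sum: 3 + 3 + 2 + 1 + 0 = 9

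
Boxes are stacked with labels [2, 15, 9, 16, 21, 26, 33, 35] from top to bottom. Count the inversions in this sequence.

Element-by-element contributions:
2 → none → 0
15 → 9 → 1
9 → none → 0
16 → none → 0
21 → none → 0
26 → none → 0
33 → none → 0
35 → none → 0
Sum: 0 + 1 + 0 + 0 + 0 + 0 + 0 + 0 = 1

1 out-of-order pair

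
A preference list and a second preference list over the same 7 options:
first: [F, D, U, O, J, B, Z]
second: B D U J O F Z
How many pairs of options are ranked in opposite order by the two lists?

Assign each item its position (1..7) in the first ordering, then rewrite the second ordering as that position sequence:
positions: F→1, D→2, U→3, O→4, J→5, B→6, Z→7
second ordering as positions: [6, 2, 3, 5, 4, 1, 7]
Discordant pairs = inversions in this position sequence.
6: 2, 3, 5, 4, 1 → 5
2: 1 → 1
3: 1 → 1
5: 4, 1 → 2
4: 1 → 1
1: 0
7: 0
Total: 5 + 1 + 1 + 2 + 1 + 0 + 0 = 10

Pairs: 10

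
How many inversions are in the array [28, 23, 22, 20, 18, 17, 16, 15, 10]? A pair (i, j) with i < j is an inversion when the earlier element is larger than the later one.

There are 36 inversions.

Sweep left to right; for each value list the smaller values that follow it:
28 → 23, 22, 20, 18, 17, 16, 15, 10 → 8
23 → 22, 20, 18, 17, 16, 15, 10 → 7
22 → 20, 18, 17, 16, 15, 10 → 6
20 → 18, 17, 16, 15, 10 → 5
18 → 17, 16, 15, 10 → 4
17 → 16, 15, 10 → 3
16 → 15, 10 → 2
15 → 10 → 1
10 → none → 0
Sum: 8 + 7 + 6 + 5 + 4 + 3 + 2 + 1 + 0 = 36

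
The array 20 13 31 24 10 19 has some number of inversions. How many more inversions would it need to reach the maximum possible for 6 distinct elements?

6 inversions short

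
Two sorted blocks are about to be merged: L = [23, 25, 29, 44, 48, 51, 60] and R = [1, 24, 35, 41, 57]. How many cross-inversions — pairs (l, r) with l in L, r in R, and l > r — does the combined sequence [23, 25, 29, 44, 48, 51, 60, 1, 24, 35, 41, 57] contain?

Split inversions: 22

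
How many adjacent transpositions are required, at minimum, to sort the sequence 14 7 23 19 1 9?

There are 9 adjacent swaps.

Minimum adjacent swaps = number of inversions (each swap of adjacent out-of-order elements removes one inversion and no swap can remove more).
Count inversions — for each element, later elements that are smaller:
14: 7, 1, 9 → 3
7: 1 → 1
23: 19, 1, 9 → 3
19: 1, 9 → 2
1: none → 0
9: none → 0
Total inversions: 3 + 1 + 3 + 2 + 0 + 0 = 9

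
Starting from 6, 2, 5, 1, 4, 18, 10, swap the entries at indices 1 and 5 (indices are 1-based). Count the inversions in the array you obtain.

5 inversions

Positions 1 and 5 hold 6 and 4; after swapping, the array is [4, 2, 5, 1, 6, 18, 10].
For each element, count later entries that are smaller:
4: 2
2: 1
5: 1
1: 0
6: 0
18: 1
10: 0
Sum: 2 + 1 + 1 + 0 + 0 + 1 + 0 = 5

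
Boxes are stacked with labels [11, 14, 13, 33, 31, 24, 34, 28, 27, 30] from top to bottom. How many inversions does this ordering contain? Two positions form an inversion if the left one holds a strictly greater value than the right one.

14

For each element, count later entries that are smaller:
11 → none → 0
14 → 13 → 1
13 → none → 0
33 → 31, 24, 28, 27, 30 → 5
31 → 24, 28, 27, 30 → 4
24 → none → 0
34 → 28, 27, 30 → 3
28 → 27 → 1
27 → none → 0
30 → none → 0
Sum: 0 + 1 + 0 + 5 + 4 + 0 + 3 + 1 + 0 + 0 = 14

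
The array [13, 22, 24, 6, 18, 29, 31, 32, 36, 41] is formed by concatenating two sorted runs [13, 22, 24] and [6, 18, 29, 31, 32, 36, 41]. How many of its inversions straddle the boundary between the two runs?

For each element r of the right run, count left-run elements greater than r:
r = 6: 13, 22, 24 → 3
r = 18: 22, 24 → 2
r = 29: none → 0
r = 31: none → 0
r = 32: none → 0
r = 36: none → 0
r = 41: none → 0
Cross-inversions: 3 + 2 + 0 + 0 + 0 + 0 + 0 = 5

5 cross-inversions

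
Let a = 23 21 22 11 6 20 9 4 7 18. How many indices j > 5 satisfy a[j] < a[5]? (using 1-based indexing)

1

The element at index 5 is 6.
Elements after it: 20, 9, 4, 7, 18
Those smaller than 6: 4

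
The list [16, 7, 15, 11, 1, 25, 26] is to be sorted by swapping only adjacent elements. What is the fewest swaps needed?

There are 8 adjacent swaps.

The minimum number of adjacent swaps to sort an array equals its inversion count, since every such swap removes exactly one inversion.
Count inversions — for each element, later elements that are smaller:
16: 7, 15, 11, 1 → 4
7: 1 → 1
15: 11, 1 → 2
11: 1 → 1
1: none → 0
25: none → 0
26: none → 0
Total inversions: 4 + 1 + 2 + 1 + 0 + 0 + 0 = 8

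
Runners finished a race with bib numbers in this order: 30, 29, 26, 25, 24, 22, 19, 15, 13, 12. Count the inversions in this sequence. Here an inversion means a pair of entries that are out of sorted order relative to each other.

45 out-of-order pairs

Count, for each position, how many later elements it exceeds:
30 → 29, 26, 25, 24, 22, 19, 15, 13, 12 → 9
29 → 26, 25, 24, 22, 19, 15, 13, 12 → 8
26 → 25, 24, 22, 19, 15, 13, 12 → 7
25 → 24, 22, 19, 15, 13, 12 → 6
24 → 22, 19, 15, 13, 12 → 5
22 → 19, 15, 13, 12 → 4
19 → 15, 13, 12 → 3
15 → 13, 12 → 2
13 → 12 → 1
12 → none → 0
Sum: 9 + 8 + 7 + 6 + 5 + 4 + 3 + 2 + 1 + 0 = 45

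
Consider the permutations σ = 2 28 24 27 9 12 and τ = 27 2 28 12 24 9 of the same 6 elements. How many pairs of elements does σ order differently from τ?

Assign each item its position (1..6) in the first ordering, then rewrite the second ordering as that position sequence:
positions: 2→1, 28→2, 24→3, 27→4, 9→5, 12→6
second ordering as positions: [4, 1, 2, 6, 3, 5]
Discordant pairs = inversions in this position sequence.
4: 1, 2, 3 → 3
1: 0
2: 0
6: 3, 5 → 2
3: 0
5: 0
Total: 3 + 0 + 0 + 2 + 0 + 0 = 5

5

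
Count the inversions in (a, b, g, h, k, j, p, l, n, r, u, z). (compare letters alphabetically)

There are 3 inversions.

Element-by-element contributions:
a → none → 0
b → none → 0
g → none → 0
h → none → 0
k → j → 1
j → none → 0
p → l, n → 2
l → none → 0
n → none → 0
r → none → 0
u → none → 0
z → none → 0
Sum: 0 + 0 + 0 + 0 + 1 + 0 + 2 + 0 + 0 + 0 + 0 + 0 = 3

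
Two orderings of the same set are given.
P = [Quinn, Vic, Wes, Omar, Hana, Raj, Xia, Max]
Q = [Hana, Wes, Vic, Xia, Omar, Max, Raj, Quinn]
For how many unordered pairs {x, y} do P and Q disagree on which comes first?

Assign each item its position (1..8) in the first ordering, then rewrite the second ordering as that position sequence:
positions: Quinn→1, Vic→2, Wes→3, Omar→4, Hana→5, Raj→6, Xia→7, Max→8
second ordering as positions: [5, 3, 2, 7, 4, 8, 6, 1]
Discordant pairs = inversions in this position sequence.
5: 3, 2, 4, 1 → 4
3: 2, 1 → 2
2: 1 → 1
7: 4, 6, 1 → 3
4: 1 → 1
8: 6, 1 → 2
6: 1 → 1
1: 0
Total: 4 + 2 + 1 + 3 + 1 + 2 + 1 + 0 = 14

14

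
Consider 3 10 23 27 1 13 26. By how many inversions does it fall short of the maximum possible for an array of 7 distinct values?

Maximum inversions for 7 distinct elements is C(7, 2) = 7·6/2 = 21.
Current inversions — for each element, count later smaller elements:
3: 1
10: 1
23: 2
27: 3
1: 0
13: 0
26: 0
Current total: 1 + 1 + 2 + 3 + 0 + 0 + 0 = 7
Shortfall: 21 − 7 = 14

14 inversions short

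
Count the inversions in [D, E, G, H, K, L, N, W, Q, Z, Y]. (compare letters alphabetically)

Element-by-element contributions:
D → none → 0
E → none → 0
G → none → 0
H → none → 0
K → none → 0
L → none → 0
N → none → 0
W → Q → 1
Q → none → 0
Z → Y → 1
Y → none → 0
Sum: 0 + 0 + 0 + 0 + 0 + 0 + 0 + 1 + 0 + 1 + 0 = 2

There are 2 inversions.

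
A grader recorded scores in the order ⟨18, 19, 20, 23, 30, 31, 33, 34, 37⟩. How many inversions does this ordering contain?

Element-by-element contributions:
18 → none → 0
19 → none → 0
20 → none → 0
23 → none → 0
30 → none → 0
31 → none → 0
33 → none → 0
34 → none → 0
37 → none → 0
Sum: 0 + 0 + 0 + 0 + 0 + 0 + 0 + 0 + 0 = 0

Out-of-order pairs: 0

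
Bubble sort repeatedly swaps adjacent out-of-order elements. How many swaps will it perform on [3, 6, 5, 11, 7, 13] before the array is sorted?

2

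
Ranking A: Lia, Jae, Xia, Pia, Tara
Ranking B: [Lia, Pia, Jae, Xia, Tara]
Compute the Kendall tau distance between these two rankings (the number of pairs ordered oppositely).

There are 2 discordant pairs.

Assign each item its position (1..5) in the first ordering, then rewrite the second ordering as that position sequence:
positions: Lia→1, Jae→2, Xia→3, Pia→4, Tara→5
second ordering as positions: [1, 4, 2, 3, 5]
Discordant pairs = inversions in this position sequence.
1: 0
4: 2, 3 → 2
2: 0
3: 0
5: 0
Total: 0 + 2 + 0 + 0 + 0 = 2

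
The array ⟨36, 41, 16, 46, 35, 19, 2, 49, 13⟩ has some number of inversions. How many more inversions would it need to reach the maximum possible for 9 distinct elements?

Maximum inversions for 9 distinct elements is C(9, 2) = 9·8/2 = 36.
Current inversions — for each element, count later smaller elements:
36: 5
41: 5
16: 2
46: 4
35: 3
19: 2
2: 0
49: 1
13: 0
Current total: 5 + 5 + 2 + 4 + 3 + 2 + 0 + 1 + 0 = 22
Shortfall: 36 − 22 = 14

14 inversions short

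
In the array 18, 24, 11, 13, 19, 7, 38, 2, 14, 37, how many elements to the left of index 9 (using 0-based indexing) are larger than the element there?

1 such element

The element at index 9 is 37.
Elements before it: 18, 24, 11, 13, 19, 7, 38, 2, 14
Those larger than 37: 38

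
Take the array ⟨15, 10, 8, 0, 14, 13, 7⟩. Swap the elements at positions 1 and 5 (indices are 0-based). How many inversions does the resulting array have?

There are 15 inversions.

Positions 1 and 5 hold 10 and 13; after swapping, the array is [15, 13, 8, 0, 14, 10, 7].
Count, for each position, how many later elements it exceeds:
15 → 13, 8, 0, 14, 10, 7 → 6
13 → 8, 0, 10, 7 → 4
8 → 0, 7 → 2
0 → none → 0
14 → 10, 7 → 2
10 → 7 → 1
7 → none → 0
Sum: 6 + 4 + 2 + 0 + 2 + 1 + 0 = 15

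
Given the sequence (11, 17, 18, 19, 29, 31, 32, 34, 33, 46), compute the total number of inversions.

1

Count, for each position, how many later elements it exceeds:
11: 0
17: 0
18: 0
19: 0
29: 0
31: 0
32: 0
34: 1
33: 0
46: 0
Sum: 0 + 0 + 0 + 0 + 0 + 0 + 0 + 1 + 0 + 0 = 1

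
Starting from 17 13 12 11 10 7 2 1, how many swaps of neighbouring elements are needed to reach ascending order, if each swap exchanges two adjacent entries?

28 swaps

Each adjacent swap fixes exactly one inversion, so the minimum swap count equals the number of inversions.
Count inversions — for each element, later elements that are smaller:
17: 13, 12, 11, 10, 7, 2, 1 → 7
13: 12, 11, 10, 7, 2, 1 → 6
12: 11, 10, 7, 2, 1 → 5
11: 10, 7, 2, 1 → 4
10: 7, 2, 1 → 3
7: 2, 1 → 2
2: 1 → 1
1: none → 0
Total inversions: 7 + 6 + 5 + 4 + 3 + 2 + 1 + 0 = 28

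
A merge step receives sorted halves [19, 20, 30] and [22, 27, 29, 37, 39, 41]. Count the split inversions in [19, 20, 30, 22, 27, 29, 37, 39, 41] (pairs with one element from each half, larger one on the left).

3 split inversions

Take each right-half value and tally the left-half values above it:
r = 22: 30 → 1
r = 27: 30 → 1
r = 29: 30 → 1
r = 37: none → 0
r = 39: none → 0
r = 41: none → 0
Cross-inversions: 1 + 1 + 1 + 0 + 0 + 0 = 3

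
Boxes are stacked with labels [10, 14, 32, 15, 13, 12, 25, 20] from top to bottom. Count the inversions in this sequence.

For each element, count later entries that are smaller:
10 → none → 0
14 → 13, 12 → 2
32 → 15, 13, 12, 25, 20 → 5
15 → 13, 12 → 2
13 → 12 → 1
12 → none → 0
25 → 20 → 1
20 → none → 0
Sum: 0 + 2 + 5 + 2 + 1 + 0 + 1 + 0 = 11

11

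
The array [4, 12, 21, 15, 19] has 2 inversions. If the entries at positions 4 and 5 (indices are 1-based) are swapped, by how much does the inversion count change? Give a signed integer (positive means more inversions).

Positions 4 and 5 hold 15 and 19; after swapping, the array is [4, 12, 21, 19, 15].
Element-by-element contributions:
4: 0
12: 0
21: 2
19: 1
15: 0
Sum: 0 + 0 + 2 + 1 + 0 = 3
Change: 3 − 2 = +1

+1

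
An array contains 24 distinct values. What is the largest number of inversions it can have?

There are 276 inversions.

The maximum occurs when the array is in strictly decreasing order: every one of the C(24, 2) pairs is inverted.
C(24, 2) = 24·23/2 = 276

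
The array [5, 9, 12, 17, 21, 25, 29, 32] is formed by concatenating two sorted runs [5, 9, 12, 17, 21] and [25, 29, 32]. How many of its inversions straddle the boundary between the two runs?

There are 0 split inversions.

For each element r of the right run, count left-run elements greater than r:
r = 25: none → 0
r = 29: none → 0
r = 32: none → 0
Cross-inversions: 0 + 0 + 0 = 0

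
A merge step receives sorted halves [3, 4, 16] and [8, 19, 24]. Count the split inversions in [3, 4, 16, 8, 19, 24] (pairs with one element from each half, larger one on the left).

There is 1 split inversion.

Count, for every r in R, how many entries of L exceed r:
r = 8: 16 → 1
r = 19: none → 0
r = 24: none → 0
Cross-inversions: 1 + 0 + 0 = 1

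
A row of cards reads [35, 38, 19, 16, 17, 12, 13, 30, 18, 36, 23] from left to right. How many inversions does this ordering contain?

29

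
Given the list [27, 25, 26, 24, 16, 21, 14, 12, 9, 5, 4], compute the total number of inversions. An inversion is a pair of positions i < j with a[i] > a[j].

53 inversions

Sweep left to right; for each value list the smaller values that follow it:
27: 10
25: 8
26: 8
24: 7
16: 5
21: 5
14: 4
12: 3
9: 2
5: 1
4: 0
Sum: 10 + 8 + 8 + 7 + 5 + 5 + 4 + 3 + 2 + 1 + 0 = 53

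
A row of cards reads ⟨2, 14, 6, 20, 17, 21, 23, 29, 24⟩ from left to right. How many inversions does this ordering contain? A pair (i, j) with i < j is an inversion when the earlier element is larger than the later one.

3

Count, for each position, how many later elements it exceeds:
2: 0
14: 1
6: 0
20: 1
17: 0
21: 0
23: 0
29: 1
24: 0
Sum: 0 + 1 + 0 + 1 + 0 + 0 + 0 + 1 + 0 = 3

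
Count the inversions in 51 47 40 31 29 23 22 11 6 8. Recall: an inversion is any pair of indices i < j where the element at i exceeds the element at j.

44 inversions

Sweep left to right; for each value list the smaller values that follow it:
51 → 47, 40, 31, 29, 23, 22, 11, 6, 8 → 9
47 → 40, 31, 29, 23, 22, 11, 6, 8 → 8
40 → 31, 29, 23, 22, 11, 6, 8 → 7
31 → 29, 23, 22, 11, 6, 8 → 6
29 → 23, 22, 11, 6, 8 → 5
23 → 22, 11, 6, 8 → 4
22 → 11, 6, 8 → 3
11 → 6, 8 → 2
6 → none → 0
8 → none → 0
Sum: 9 + 8 + 7 + 6 + 5 + 4 + 3 + 2 + 0 + 0 = 44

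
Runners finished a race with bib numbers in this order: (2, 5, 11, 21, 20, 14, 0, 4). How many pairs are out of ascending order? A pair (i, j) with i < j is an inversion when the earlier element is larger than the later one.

Element-by-element contributions:
2: 1
5: 2
11: 2
21: 4
20: 3
14: 2
0: 0
4: 0
Sum: 1 + 2 + 2 + 4 + 3 + 2 + 0 + 0 = 14

14 inversions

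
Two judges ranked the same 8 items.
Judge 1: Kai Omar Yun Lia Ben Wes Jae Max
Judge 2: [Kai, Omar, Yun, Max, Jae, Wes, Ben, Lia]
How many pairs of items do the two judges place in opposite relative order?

Assign each item its position (1..8) in the first ordering, then rewrite the second ordering as that position sequence:
positions: Kai→1, Omar→2, Yun→3, Lia→4, Ben→5, Wes→6, Jae→7, Max→8
second ordering as positions: [1, 2, 3, 8, 7, 6, 5, 4]
Discordant pairs = inversions in this position sequence.
1: 0
2: 0
3: 0
8: 7, 6, 5, 4 → 4
7: 6, 5, 4 → 3
6: 5, 4 → 2
5: 4 → 1
4: 0
Total: 0 + 0 + 0 + 4 + 3 + 2 + 1 + 0 = 10

10 discordant pairs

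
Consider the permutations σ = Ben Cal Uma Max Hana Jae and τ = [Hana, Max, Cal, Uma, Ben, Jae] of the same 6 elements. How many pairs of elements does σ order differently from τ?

9 discordant pairs

Assign each item its position (1..6) in the first ordering, then rewrite the second ordering as that position sequence:
positions: Ben→1, Cal→2, Uma→3, Max→4, Hana→5, Jae→6
second ordering as positions: [5, 4, 2, 3, 1, 6]
Discordant pairs = inversions in this position sequence.
5: 4, 2, 3, 1 → 4
4: 2, 3, 1 → 3
2: 1 → 1
3: 1 → 1
1: 0
6: 0
Total: 4 + 3 + 1 + 1 + 0 + 0 = 9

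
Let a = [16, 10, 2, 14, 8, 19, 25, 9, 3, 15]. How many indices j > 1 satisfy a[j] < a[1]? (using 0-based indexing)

4

The element at index 1 is 10.
Elements after it: 2, 14, 8, 19, 25, 9, 3, 15
Those smaller than 10: 2, 8, 9, 3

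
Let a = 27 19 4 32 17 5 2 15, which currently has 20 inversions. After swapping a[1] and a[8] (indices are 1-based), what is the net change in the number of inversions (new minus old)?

-5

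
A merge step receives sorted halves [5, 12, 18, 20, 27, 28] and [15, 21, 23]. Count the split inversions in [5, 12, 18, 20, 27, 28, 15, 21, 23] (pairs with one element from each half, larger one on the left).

There are 8 cross-inversions.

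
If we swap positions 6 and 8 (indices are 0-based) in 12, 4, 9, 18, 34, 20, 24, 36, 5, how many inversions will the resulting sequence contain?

10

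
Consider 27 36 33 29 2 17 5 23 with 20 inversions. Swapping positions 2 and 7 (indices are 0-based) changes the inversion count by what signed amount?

-3

Positions 2 and 7 hold 33 and 23; after swapping, the array is [27, 36, 23, 29, 2, 17, 5, 33].
For each element, count later entries that are smaller:
27 → 23, 2, 17, 5 → 4
36 → 23, 29, 2, 17, 5, 33 → 6
23 → 2, 17, 5 → 3
29 → 2, 17, 5 → 3
2 → none → 0
17 → 5 → 1
5 → none → 0
33 → none → 0
Sum: 4 + 6 + 3 + 3 + 0 + 1 + 0 + 0 = 17
Change: 17 − 20 = -3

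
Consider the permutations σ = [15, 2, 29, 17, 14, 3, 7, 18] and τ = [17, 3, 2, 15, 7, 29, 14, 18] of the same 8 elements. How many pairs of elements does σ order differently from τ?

10 discordant pairs

Assign each item its position (1..8) in the first ordering, then rewrite the second ordering as that position sequence:
positions: 15→1, 2→2, 29→3, 17→4, 14→5, 3→6, 7→7, 18→8
second ordering as positions: [4, 6, 2, 1, 7, 3, 5, 8]
Discordant pairs = inversions in this position sequence.
4: 2, 1, 3 → 3
6: 2, 1, 3, 5 → 4
2: 1 → 1
1: 0
7: 3, 5 → 2
3: 0
5: 0
8: 0
Total: 3 + 4 + 1 + 0 + 2 + 0 + 0 + 0 = 10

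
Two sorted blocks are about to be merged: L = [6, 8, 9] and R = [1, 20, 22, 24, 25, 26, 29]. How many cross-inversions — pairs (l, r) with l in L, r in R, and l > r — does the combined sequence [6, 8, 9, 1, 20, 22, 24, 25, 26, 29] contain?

Take each right-half value and tally the left-half values above it:
r = 1: 6, 8, 9 → 3
r = 20: none → 0
r = 22: none → 0
r = 24: none → 0
r = 25: none → 0
r = 26: none → 0
r = 29: none → 0
Cross-inversions: 3 + 0 + 0 + 0 + 0 + 0 + 0 = 3

3 split inversions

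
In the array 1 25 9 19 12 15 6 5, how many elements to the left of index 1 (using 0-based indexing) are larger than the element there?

0 such elements

The element at index 1 is 25.
Elements before it: 1
None of them are larger than 25.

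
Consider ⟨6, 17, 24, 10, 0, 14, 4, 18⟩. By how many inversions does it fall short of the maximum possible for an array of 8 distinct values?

Maximum inversions for 8 distinct elements is C(8, 2) = 8·7/2 = 28.
Current inversions — for each element, count later smaller elements:
6: 2
17: 4
24: 5
10: 2
0: 0
14: 1
4: 0
18: 0
Current total: 2 + 4 + 5 + 2 + 0 + 1 + 0 + 0 = 14
Shortfall: 28 − 14 = 14

14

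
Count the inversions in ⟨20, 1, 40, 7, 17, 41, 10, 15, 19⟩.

Sweep left to right; for each value list the smaller values that follow it:
20 → 1, 7, 17, 10, 15, 19 → 6
1 → none → 0
40 → 7, 17, 10, 15, 19 → 5
7 → none → 0
17 → 10, 15 → 2
41 → 10, 15, 19 → 3
10 → none → 0
15 → none → 0
19 → none → 0
Sum: 6 + 0 + 5 + 0 + 2 + 3 + 0 + 0 + 0 = 16

There are 16 inversions.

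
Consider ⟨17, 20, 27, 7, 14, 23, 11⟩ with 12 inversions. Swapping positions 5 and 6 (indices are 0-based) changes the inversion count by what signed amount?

-1

Positions 5 and 6 hold 23 and 11; after swapping, the array is [17, 20, 27, 7, 14, 11, 23].
Count, for each position, how many later elements it exceeds:
17 → 7, 14, 11 → 3
20 → 7, 14, 11 → 3
27 → 7, 14, 11, 23 → 4
7 → none → 0
14 → 11 → 1
11 → none → 0
23 → none → 0
Sum: 3 + 3 + 4 + 0 + 1 + 0 + 0 = 11
Change: 11 − 12 = -1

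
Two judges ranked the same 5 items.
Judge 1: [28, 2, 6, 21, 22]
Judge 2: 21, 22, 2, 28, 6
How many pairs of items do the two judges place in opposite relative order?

7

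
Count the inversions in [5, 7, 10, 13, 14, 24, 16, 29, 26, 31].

Sweep left to right; for each value list the smaller values that follow it:
5: 0
7: 0
10: 0
13: 0
14: 0
24: 1
16: 0
29: 1
26: 0
31: 0
Sum: 0 + 0 + 0 + 0 + 0 + 1 + 0 + 1 + 0 + 0 = 2

2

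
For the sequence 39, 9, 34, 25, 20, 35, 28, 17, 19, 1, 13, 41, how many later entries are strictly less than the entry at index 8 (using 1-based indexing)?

2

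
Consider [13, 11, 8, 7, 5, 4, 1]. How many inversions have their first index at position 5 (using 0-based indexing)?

The element at index 5 is 4.
Elements after it: 1
Those smaller than 4: 1

1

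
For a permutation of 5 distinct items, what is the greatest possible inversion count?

A reversed (strictly descending) arrangement makes every pair an inversion, giving C(5, 2) inversions.
C(5, 2) = 5·4/2 = 10

Inversions: 10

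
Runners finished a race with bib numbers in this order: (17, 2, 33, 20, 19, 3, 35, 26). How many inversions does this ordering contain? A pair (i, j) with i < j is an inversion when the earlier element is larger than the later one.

10

Count, for each position, how many later elements it exceeds:
17 → 2, 3 → 2
2 → none → 0
33 → 20, 19, 3, 26 → 4
20 → 19, 3 → 2
19 → 3 → 1
3 → none → 0
35 → 26 → 1
26 → none → 0
Sum: 2 + 0 + 4 + 2 + 1 + 0 + 1 + 0 = 10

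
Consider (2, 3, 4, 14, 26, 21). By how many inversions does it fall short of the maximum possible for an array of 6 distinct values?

14

Maximum inversions for 6 distinct elements is C(6, 2) = 6·5/2 = 15.
Current inversions — for each element, count later smaller elements:
2: 0
3: 0
4: 0
14: 0
26: 1
21: 0
Current total: 0 + 0 + 0 + 0 + 1 + 0 = 1
Shortfall: 15 − 1 = 14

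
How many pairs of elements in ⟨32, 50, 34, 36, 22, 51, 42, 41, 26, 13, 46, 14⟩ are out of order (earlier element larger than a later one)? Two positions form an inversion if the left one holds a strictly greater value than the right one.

39 inversions

Element-by-element contributions:
32: 4
50: 9
34: 4
36: 4
22: 2
51: 6
42: 4
41: 3
26: 2
13: 0
46: 1
14: 0
Sum: 4 + 9 + 4 + 4 + 2 + 6 + 4 + 3 + 2 + 0 + 1 + 0 = 39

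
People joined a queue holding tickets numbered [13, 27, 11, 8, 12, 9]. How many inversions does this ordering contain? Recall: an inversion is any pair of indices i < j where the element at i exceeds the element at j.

Sweep left to right; for each value list the smaller values that follow it:
13 → 11, 8, 12, 9 → 4
27 → 11, 8, 12, 9 → 4
11 → 8, 9 → 2
8 → none → 0
12 → 9 → 1
9 → none → 0
Sum: 4 + 4 + 2 + 0 + 1 + 0 = 11

11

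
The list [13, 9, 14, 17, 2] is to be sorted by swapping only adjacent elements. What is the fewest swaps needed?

5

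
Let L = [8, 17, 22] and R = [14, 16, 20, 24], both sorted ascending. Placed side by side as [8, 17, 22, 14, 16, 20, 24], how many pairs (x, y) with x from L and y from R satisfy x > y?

Count, for every r in R, how many entries of L exceed r:
r = 14: 17, 22 → 2
r = 16: 17, 22 → 2
r = 20: 22 → 1
r = 24: none → 0
Cross-inversions: 2 + 2 + 1 + 0 = 5

There are 5 cross-inversions.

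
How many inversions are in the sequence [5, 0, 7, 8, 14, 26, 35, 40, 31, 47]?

3

Sweep left to right; for each value list the smaller values that follow it:
5: 1
0: 0
7: 0
8: 0
14: 0
26: 0
35: 1
40: 1
31: 0
47: 0
Sum: 1 + 0 + 0 + 0 + 0 + 0 + 1 + 1 + 0 + 0 = 3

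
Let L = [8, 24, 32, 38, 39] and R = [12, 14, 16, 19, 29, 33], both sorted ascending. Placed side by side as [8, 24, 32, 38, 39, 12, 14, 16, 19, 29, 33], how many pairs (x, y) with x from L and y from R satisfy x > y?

Count, for every r in R, how many entries of L exceed r:
r = 12: 24, 32, 38, 39 → 4
r = 14: 24, 32, 38, 39 → 4
r = 16: 24, 32, 38, 39 → 4
r = 19: 24, 32, 38, 39 → 4
r = 29: 32, 38, 39 → 3
r = 33: 38, 39 → 2
Cross-inversions: 4 + 4 + 4 + 4 + 3 + 2 = 21

21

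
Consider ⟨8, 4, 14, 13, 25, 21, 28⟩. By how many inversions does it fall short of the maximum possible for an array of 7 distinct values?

18

Maximum inversions for 7 distinct elements is C(7, 2) = 7·6/2 = 21.
Current inversions — for each element, count later smaller elements:
8: 1
4: 0
14: 1
13: 0
25: 1
21: 0
28: 0
Current total: 1 + 0 + 1 + 0 + 1 + 0 + 0 = 3
Shortfall: 21 − 3 = 18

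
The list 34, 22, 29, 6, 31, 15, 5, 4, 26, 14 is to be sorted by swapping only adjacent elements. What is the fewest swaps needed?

Each adjacent swap fixes exactly one inversion, so the minimum swap count equals the number of inversions.
Count inversions — for each element, later elements that are smaller:
34: 22, 29, 6, 31, 15, 5, 4, 26, 14 → 9
22: 6, 15, 5, 4, 14 → 5
29: 6, 15, 5, 4, 26, 14 → 6
6: 5, 4 → 2
31: 15, 5, 4, 26, 14 → 5
15: 5, 4, 14 → 3
5: 4 → 1
4: none → 0
26: 14 → 1
14: none → 0
Total inversions: 9 + 5 + 6 + 2 + 5 + 3 + 1 + 0 + 1 + 0 = 32

There are 32 adjacent swaps.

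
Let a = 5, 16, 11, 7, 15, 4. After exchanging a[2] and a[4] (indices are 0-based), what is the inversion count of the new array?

Positions 2 and 4 hold 11 and 15; after swapping, the array is [5, 16, 15, 7, 11, 4].
For each element, count later entries that are smaller:
5 → 4 → 1
16 → 15, 7, 11, 4 → 4
15 → 7, 11, 4 → 3
7 → 4 → 1
11 → 4 → 1
4 → none → 0
Sum: 1 + 4 + 3 + 1 + 1 + 0 = 10

10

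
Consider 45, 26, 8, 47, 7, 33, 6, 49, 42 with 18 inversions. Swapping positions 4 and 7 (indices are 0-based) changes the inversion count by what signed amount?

Positions 4 and 7 hold 7 and 49; after swapping, the array is [45, 26, 8, 47, 49, 33, 6, 7, 42].
Count, for each position, how many later elements it exceeds:
45 → 26, 8, 33, 6, 7, 42 → 6
26 → 8, 6, 7 → 3
8 → 6, 7 → 2
47 → 33, 6, 7, 42 → 4
49 → 33, 6, 7, 42 → 4
33 → 6, 7 → 2
6 → none → 0
7 → none → 0
42 → none → 0
Sum: 6 + 3 + 2 + 4 + 4 + 2 + 0 + 0 + 0 = 21
Change: 21 − 18 = +3

+3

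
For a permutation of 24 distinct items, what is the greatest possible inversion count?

276 inversions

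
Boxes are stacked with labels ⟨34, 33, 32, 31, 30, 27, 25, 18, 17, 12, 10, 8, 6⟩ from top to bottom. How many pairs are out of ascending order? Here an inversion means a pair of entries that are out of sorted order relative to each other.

78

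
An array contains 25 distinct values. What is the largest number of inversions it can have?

300

The maximum occurs when the array is in strictly decreasing order: every one of the C(25, 2) pairs is inverted.
C(25, 2) = 25·24/2 = 300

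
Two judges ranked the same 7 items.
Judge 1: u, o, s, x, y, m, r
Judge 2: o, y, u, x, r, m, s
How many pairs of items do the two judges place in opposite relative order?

8

Assign each item its position (1..7) in the first ordering, then rewrite the second ordering as that position sequence:
positions: u→1, o→2, s→3, x→4, y→5, m→6, r→7
second ordering as positions: [2, 5, 1, 4, 7, 6, 3]
Discordant pairs = inversions in this position sequence.
2: 1 → 1
5: 1, 4, 3 → 3
1: 0
4: 3 → 1
7: 6, 3 → 2
6: 3 → 1
3: 0
Total: 1 + 3 + 0 + 1 + 2 + 1 + 0 = 8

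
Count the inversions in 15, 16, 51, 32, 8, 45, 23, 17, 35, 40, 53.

Sweep left to right; for each value list the smaller values that follow it:
15: 1
16: 1
51: 7
32: 3
8: 0
45: 4
23: 1
17: 0
35: 0
40: 0
53: 0
Sum: 1 + 1 + 7 + 3 + 0 + 4 + 1 + 0 + 0 + 0 + 0 = 17

There are 17 inversions.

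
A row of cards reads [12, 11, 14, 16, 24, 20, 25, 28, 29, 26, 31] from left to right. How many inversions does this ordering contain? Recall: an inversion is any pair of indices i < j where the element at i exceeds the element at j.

4 out-of-order pairs

For each element, count later entries that are smaller:
12: 1
11: 0
14: 0
16: 0
24: 1
20: 0
25: 0
28: 1
29: 1
26: 0
31: 0
Sum: 1 + 0 + 0 + 0 + 1 + 0 + 0 + 1 + 1 + 0 + 0 = 4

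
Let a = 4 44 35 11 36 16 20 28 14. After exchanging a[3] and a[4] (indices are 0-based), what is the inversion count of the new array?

20

Positions 3 and 4 hold 11 and 36; after swapping, the array is [4, 44, 35, 36, 11, 16, 20, 28, 14].
Sweep left to right; for each value list the smaller values that follow it:
4: 0
44: 7
35: 5
36: 5
11: 0
16: 1
20: 1
28: 1
14: 0
Sum: 0 + 7 + 5 + 5 + 0 + 1 + 1 + 1 + 0 = 20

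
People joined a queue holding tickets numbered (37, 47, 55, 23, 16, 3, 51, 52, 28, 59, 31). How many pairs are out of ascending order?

For each element, count later entries that are smaller:
37 → 23, 16, 3, 28, 31 → 5
47 → 23, 16, 3, 28, 31 → 5
55 → 23, 16, 3, 51, 52, 28, 31 → 7
23 → 16, 3 → 2
16 → 3 → 1
3 → none → 0
51 → 28, 31 → 2
52 → 28, 31 → 2
28 → none → 0
59 → 31 → 1
31 → none → 0
Sum: 5 + 5 + 7 + 2 + 1 + 0 + 2 + 2 + 0 + 1 + 0 = 25

There are 25 inversions.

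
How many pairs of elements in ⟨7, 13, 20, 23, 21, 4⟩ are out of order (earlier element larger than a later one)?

Out-of-order index pairs (1-indexed):
(1,6): 7 > 4
(2,6): 13 > 4
(3,6): 20 > 4
(4,5): 23 > 21
(4,6): 23 > 4
(5,6): 21 > 4
That's 6 pairs.

6 inversions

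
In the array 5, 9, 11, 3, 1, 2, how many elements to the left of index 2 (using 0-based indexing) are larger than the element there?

The element at index 2 is 11.
Elements before it: 5, 9
None of them are larger than 11.

0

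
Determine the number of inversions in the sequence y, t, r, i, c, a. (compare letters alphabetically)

Sweep left to right; for each value list the smaller values that follow it:
y → t, r, i, c, a → 5
t → r, i, c, a → 4
r → i, c, a → 3
i → c, a → 2
c → a → 1
a → none → 0
Sum: 5 + 4 + 3 + 2 + 1 + 0 = 15

15 inversions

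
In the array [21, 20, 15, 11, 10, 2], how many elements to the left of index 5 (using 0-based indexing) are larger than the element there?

5 such elements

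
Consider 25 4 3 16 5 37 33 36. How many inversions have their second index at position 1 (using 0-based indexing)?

1

The element at index 1 is 4.
Elements before it: 25
Those larger than 4: 25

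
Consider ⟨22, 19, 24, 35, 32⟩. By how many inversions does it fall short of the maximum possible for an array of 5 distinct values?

8

Maximum inversions for 5 distinct elements is C(5, 2) = 5·4/2 = 10.
Current inversions — for each element, count later smaller elements:
22: 1
19: 0
24: 0
35: 1
32: 0
Current total: 1 + 0 + 0 + 1 + 0 = 2
Shortfall: 10 − 2 = 8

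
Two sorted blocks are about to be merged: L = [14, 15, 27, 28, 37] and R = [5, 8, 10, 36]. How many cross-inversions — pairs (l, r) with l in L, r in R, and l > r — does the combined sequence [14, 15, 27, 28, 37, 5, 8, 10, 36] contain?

For each element r of the right run, count left-run elements greater than r:
r = 5: 14, 15, 27, 28, 37 → 5
r = 8: 14, 15, 27, 28, 37 → 5
r = 10: 14, 15, 27, 28, 37 → 5
r = 36: 37 → 1
Cross-inversions: 5 + 5 + 5 + 1 = 16

16 cross-inversions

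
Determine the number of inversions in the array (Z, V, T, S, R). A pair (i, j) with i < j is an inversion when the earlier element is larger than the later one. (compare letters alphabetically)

10

Inversion pairs (indices are 0-based):
(0,1): Z > V
(0,2): Z > T
(0,3): Z > S
(0,4): Z > R
(1,2): V > T
(1,3): V > S
(1,4): V > R
(2,3): T > S
(2,4): T > R
(3,4): S > R
That's 10 pairs.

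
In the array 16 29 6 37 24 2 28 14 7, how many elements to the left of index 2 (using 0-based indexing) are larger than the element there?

The element at index 2 is 6.
Elements before it: 16, 29
Those larger than 6: 16, 29

2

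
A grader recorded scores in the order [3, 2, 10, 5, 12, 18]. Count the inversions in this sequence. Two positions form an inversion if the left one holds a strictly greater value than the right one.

2

Count, for each position, how many later elements it exceeds:
3 → 2 → 1
2 → none → 0
10 → 5 → 1
5 → none → 0
12 → none → 0
18 → none → 0
Sum: 1 + 0 + 1 + 0 + 0 + 0 = 2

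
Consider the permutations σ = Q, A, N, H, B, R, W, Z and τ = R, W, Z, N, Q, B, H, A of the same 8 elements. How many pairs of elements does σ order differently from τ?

Assign each item its position (1..8) in the first ordering, then rewrite the second ordering as that position sequence:
positions: Q→1, A→2, N→3, H→4, B→5, R→6, W→7, Z→8
second ordering as positions: [6, 7, 8, 3, 1, 5, 4, 2]
Discordant pairs = inversions in this position sequence.
6: 3, 1, 5, 4, 2 → 5
7: 3, 1, 5, 4, 2 → 5
8: 3, 1, 5, 4, 2 → 5
3: 1, 2 → 2
1: 0
5: 4, 2 → 2
4: 2 → 1
2: 0
Total: 5 + 5 + 5 + 2 + 0 + 2 + 1 + 0 = 20

Discordant pairs: 20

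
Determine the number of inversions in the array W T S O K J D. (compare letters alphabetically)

21 inversions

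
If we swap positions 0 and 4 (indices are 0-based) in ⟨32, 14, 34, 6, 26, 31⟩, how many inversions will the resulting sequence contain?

7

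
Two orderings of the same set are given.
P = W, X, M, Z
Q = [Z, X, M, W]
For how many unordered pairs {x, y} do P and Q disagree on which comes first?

Disagreeing pairs: 5

Assign each item its position (1..4) in the first ordering, then rewrite the second ordering as that position sequence:
positions: W→1, X→2, M→3, Z→4
second ordering as positions: [4, 2, 3, 1]
Discordant pairs = inversions in this position sequence.
4: 2, 3, 1 → 3
2: 1 → 1
3: 1 → 1
1: 0
Total: 3 + 1 + 1 + 0 = 5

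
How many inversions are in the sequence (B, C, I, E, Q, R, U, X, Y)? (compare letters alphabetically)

Element-by-element contributions:
B: 0
C: 0
I: 1
E: 0
Q: 0
R: 0
U: 0
X: 0
Y: 0
Sum: 0 + 0 + 1 + 0 + 0 + 0 + 0 + 0 + 0 = 1

1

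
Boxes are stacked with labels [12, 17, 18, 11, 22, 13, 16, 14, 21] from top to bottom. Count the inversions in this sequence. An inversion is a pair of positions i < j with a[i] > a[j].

For each element, count later entries that are smaller:
12 → 11 → 1
17 → 11, 13, 16, 14 → 4
18 → 11, 13, 16, 14 → 4
11 → none → 0
22 → 13, 16, 14, 21 → 4
13 → none → 0
16 → 14 → 1
14 → none → 0
21 → none → 0
Sum: 1 + 4 + 4 + 0 + 4 + 0 + 1 + 0 + 0 = 14

Inversions: 14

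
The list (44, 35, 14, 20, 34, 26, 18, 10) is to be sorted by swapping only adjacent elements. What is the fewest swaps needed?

22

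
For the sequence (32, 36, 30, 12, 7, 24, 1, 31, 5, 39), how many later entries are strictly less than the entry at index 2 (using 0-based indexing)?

The element at index 2 is 30.
Elements after it: 12, 7, 24, 1, 31, 5, 39
Those smaller than 30: 12, 7, 24, 1, 5

5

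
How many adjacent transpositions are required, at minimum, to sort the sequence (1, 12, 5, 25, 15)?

The minimum number of adjacent swaps to sort an array equals its inversion count, since every such swap removes exactly one inversion.
Count inversions — for each element, later elements that are smaller:
1: none → 0
12: 5 → 1
5: none → 0
25: 15 → 1
15: none → 0
Total inversions: 0 + 1 + 0 + 1 + 0 = 2

2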